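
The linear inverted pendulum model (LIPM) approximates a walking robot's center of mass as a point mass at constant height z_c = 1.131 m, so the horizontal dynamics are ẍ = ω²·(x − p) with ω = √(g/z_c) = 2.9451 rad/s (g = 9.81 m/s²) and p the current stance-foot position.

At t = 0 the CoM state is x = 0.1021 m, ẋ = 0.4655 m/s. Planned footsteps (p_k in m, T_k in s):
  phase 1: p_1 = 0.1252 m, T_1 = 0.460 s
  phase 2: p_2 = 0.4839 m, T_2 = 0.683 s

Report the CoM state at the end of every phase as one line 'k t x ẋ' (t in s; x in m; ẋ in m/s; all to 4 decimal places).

1 0.4600 0.3634 0.8391
2 1.1430 1.0711 1.8891

phase 1: p=0.1252, T=0.460, ωT=1.354746, cosh=2.066895, sinh=1.808882; start (x,ẋ)=(0.102100, 0.465500) → end (x,ẋ)=(0.363365, 0.839078)
phase 2: p=0.4839, T=0.683, ωT=2.011503, cosh=3.804166, sinh=3.670379; start (x,ẋ)=(0.363365, 0.839078) → end (x,ẋ)=(1.071080, 1.889053)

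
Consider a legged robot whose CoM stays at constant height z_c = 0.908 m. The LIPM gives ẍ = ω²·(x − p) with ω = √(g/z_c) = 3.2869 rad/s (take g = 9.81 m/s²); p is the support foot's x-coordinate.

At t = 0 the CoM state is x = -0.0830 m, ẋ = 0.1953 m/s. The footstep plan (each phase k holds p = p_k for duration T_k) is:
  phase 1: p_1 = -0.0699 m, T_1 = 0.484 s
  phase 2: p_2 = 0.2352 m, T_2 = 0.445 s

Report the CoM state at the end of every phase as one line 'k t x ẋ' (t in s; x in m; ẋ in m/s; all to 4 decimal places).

1 0.4840 0.0364 0.3979
2 0.9290 0.0303 -0.4301

phase 1: p=-0.0699, T=0.484, ωT=1.590860, cosh=2.555858, sinh=2.352108; start (x,ẋ)=(-0.083000, 0.195300) → end (x,ẋ)=(0.036375, 0.397881)
phase 2: p=0.2352, T=0.445, ωT=1.462670, cosh=2.274545, sinh=2.042929; start (x,ẋ)=(0.036375, 0.397881) → end (x,ẋ)=(0.030261, -0.430091)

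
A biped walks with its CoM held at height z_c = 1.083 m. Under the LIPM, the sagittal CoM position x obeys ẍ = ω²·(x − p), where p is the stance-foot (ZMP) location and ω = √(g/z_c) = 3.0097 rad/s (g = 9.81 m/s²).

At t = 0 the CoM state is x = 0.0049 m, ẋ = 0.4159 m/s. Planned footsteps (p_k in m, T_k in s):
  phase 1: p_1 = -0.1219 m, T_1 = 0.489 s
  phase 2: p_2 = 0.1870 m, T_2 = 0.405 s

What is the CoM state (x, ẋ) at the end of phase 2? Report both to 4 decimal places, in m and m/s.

phase 1: p=-0.1219, T=0.489, ωT=1.471743, cosh=2.293174, sinh=2.063649; start (x,ẋ)=(0.004900, 0.415900) → end (x,ẋ)=(0.454043, 1.741282)
phase 2: p=0.1870, T=0.405, ωT=1.218929, cosh=1.839553, sinh=1.544007; start (x,ẋ)=(0.454043, 1.741282) → end (x,ẋ)=(1.571535, 4.444129)

x = 1.5715, ẋ = 4.4441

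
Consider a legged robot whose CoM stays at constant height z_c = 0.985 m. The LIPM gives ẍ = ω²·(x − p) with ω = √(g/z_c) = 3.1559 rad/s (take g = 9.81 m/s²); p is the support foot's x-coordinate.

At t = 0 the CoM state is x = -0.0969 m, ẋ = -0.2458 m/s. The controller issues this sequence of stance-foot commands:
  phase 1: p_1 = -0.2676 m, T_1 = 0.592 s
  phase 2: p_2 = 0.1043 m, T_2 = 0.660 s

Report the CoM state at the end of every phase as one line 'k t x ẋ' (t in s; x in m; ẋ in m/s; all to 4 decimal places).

1 0.5920 0.0522 0.8881
2 1.2520 1.0038 2.9699

phase 1: p=-0.2676, T=0.592, ωT=1.868293, cosh=3.315808, sinh=3.161421; start (x,ẋ)=(-0.096900, -0.245800) → end (x,ẋ)=(0.052178, 0.888070)
phase 2: p=0.1043, T=0.660, ωT=2.082894, cosh=4.076118, sinh=3.951549; start (x,ẋ)=(0.052178, 0.888070) → end (x,ẋ)=(1.003812, 2.969887)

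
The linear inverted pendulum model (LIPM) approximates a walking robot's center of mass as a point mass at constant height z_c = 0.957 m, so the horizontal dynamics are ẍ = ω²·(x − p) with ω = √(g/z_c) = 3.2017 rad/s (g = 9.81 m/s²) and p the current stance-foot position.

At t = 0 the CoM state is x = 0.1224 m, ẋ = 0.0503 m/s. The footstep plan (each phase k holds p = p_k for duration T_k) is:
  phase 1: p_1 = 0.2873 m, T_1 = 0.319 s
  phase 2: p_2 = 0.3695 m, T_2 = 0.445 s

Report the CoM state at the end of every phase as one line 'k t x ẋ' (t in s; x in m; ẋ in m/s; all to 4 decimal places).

1 0.3190 0.0476 -0.5591
2 0.7640 -0.6801 -3.2472

phase 1: p=0.2873, T=0.319, ωT=1.021342, cosh=1.568515, sinh=1.208404; start (x,ẋ)=(0.122400, 0.050300) → end (x,ẋ)=(0.047636, -0.559093)
phase 2: p=0.3695, T=0.445, ωT=1.424757, cosh=2.198706, sinh=1.958139; start (x,ẋ)=(0.047636, -0.559093) → end (x,ẋ)=(-0.680122, -3.247166)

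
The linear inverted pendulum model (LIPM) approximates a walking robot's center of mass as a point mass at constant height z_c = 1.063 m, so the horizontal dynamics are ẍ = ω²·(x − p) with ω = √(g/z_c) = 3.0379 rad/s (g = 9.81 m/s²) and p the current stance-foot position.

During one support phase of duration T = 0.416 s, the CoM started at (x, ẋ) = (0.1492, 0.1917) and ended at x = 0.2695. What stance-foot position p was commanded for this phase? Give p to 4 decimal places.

p = 0.1299

ωT = 3.0379·0.416 = 1.263766; cosh(ωT) = 1.910656, sinh(ωT) = 1.628068
x(T) = p + (x₀−p)·cosh(ωT) + (ẋ₀/ω)·sinh(ωT) ⇒ p·(1 − cosh) = x(T) − x₀·cosh − (ẋ₀/ω)·sinh
numerator   = 0.2695 − (0.1492)·1.910656 − (0.1917/3.0379)·1.628068 = -0.118306
denominator = 1 − 1.910656 = -0.910656
p = -0.118306 / -0.910656 = 0.1299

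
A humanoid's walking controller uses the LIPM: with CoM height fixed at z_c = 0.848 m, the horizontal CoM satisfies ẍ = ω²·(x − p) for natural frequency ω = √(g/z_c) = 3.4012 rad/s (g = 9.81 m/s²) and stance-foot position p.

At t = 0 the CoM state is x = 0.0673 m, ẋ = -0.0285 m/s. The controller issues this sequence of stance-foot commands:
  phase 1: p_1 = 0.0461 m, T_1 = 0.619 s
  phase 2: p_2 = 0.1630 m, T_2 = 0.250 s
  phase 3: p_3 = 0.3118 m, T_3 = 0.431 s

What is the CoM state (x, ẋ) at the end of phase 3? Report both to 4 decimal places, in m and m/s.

phase 1: p=0.0461, T=0.619, ωT=2.105343, cosh=4.165860, sinh=4.044056; start (x,ẋ)=(0.067300, -0.028500) → end (x,ẋ)=(0.100529, 0.172871)
phase 2: p=0.1630, T=0.250, ωT=0.850300, cosh=1.383818, sinh=0.956531; start (x,ẋ)=(0.100529, 0.172871) → end (x,ẋ)=(0.125169, 0.035984)
phase 3: p=0.3118, T=0.431, ωT=1.465917, cosh=2.281190, sinh=2.050324; start (x,ẋ)=(0.125169, 0.035984) → end (x,ẋ)=(-0.092248, -1.219394)

x = -0.0922, ẋ = -1.2194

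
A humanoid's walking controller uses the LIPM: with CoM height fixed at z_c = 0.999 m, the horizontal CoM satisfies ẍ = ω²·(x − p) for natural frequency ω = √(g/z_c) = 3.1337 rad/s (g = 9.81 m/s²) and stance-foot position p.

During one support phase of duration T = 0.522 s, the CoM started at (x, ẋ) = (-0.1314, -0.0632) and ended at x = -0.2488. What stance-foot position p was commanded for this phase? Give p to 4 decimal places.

ωT = 3.1337·0.522 = 1.635791; cosh(ωT) = 2.664159, sinh(ωT) = 2.469360
x(T) = p + (x₀−p)·cosh(ωT) + (ẋ₀/ω)·sinh(ωT) ⇒ p·(1 − cosh) = x(T) − x₀·cosh − (ẋ₀/ω)·sinh
numerator   = -0.2488 − (-0.1314)·2.664159 − (-0.0632/3.1337)·2.469360 = 0.151072
denominator = 1 − 2.664159 = -1.664159
p = 0.151072 / -1.664159 = -0.0908

p = -0.0908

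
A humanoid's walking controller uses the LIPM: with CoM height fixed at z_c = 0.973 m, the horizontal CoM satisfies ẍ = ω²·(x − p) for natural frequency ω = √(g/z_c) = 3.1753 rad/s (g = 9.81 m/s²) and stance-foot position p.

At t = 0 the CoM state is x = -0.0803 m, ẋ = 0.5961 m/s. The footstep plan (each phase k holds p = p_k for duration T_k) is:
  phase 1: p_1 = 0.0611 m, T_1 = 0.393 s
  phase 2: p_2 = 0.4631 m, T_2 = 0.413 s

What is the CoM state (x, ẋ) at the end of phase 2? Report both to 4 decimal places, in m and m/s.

x = -0.0503, ẋ = -1.2055

phase 1: p=0.0611, T=0.393, ωT=1.247893, cosh=1.885053, sinh=1.597944; start (x,ẋ)=(-0.080300, 0.596100) → end (x,ẋ)=(0.094536, 0.406223)
phase 2: p=0.4631, T=0.413, ωT=1.311399, cosh=1.990402, sinh=1.720960; start (x,ẋ)=(0.094536, 0.406223) → end (x,ẋ)=(-0.050324, -1.205493)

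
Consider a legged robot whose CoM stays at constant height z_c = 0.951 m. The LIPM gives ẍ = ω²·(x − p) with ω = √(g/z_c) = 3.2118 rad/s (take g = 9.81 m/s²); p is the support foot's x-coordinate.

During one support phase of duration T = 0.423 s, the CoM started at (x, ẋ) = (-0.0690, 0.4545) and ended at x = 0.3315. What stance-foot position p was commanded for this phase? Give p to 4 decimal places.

ωT = 3.2118·0.423 = 1.358591; cosh(ωT) = 2.073866, sinh(ωT) = 1.816843
x(T) = p + (x₀−p)·cosh(ωT) + (ẋ₀/ω)·sinh(ωT) ⇒ p·(1 − cosh) = x(T) − x₀·cosh − (ẋ₀/ω)·sinh
numerator   = 0.3315 − (-0.0690)·2.073866 − (0.4545/3.2118)·1.816843 = 0.217496
denominator = 1 − 2.073866 = -1.073866
p = 0.217496 / -1.073866 = -0.2025

p = -0.2025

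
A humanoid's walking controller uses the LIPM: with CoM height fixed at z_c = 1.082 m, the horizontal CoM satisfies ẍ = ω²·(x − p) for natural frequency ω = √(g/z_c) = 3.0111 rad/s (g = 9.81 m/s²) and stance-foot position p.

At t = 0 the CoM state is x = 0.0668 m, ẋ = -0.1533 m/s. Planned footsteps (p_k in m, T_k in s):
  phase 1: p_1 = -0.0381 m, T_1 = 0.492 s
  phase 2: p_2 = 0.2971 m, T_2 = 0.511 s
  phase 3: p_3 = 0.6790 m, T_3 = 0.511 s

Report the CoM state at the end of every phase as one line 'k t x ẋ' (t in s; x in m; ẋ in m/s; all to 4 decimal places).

phase 1: p=-0.0381, T=0.492, ωT=1.481461, cosh=2.313337, sinh=2.086032; start (x,ẋ)=(0.066800, -0.153300) → end (x,ẋ)=(0.098366, 0.304269)
phase 2: p=0.2971, T=0.511, ωT=1.538672, cosh=2.436533, sinh=2.221867; start (x,ẋ)=(0.098366, 0.304269) → end (x,ẋ)=(0.037395, -0.588224)
phase 3: p=0.6790, T=0.511, ωT=1.538672, cosh=2.436533, sinh=2.221867; start (x,ẋ)=(0.037395, -0.588224) → end (x,ẋ)=(-1.318338, -5.725734)

1 0.4920 0.0984 0.3043
2 1.0030 0.0374 -0.5882
3 1.5140 -1.3183 -5.7257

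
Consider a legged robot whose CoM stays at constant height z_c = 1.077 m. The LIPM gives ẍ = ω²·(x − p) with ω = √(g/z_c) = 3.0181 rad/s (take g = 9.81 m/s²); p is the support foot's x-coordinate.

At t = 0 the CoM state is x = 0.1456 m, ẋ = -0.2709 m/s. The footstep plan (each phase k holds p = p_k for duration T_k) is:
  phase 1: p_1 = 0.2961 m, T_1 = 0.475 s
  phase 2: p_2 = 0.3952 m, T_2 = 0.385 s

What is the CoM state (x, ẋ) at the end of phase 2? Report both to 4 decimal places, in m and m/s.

x = -1.3912, ẋ = -5.2842

phase 1: p=0.2961, T=0.475, ωT=1.433597, cosh=2.216104, sinh=1.977655; start (x,ẋ)=(0.145600, -0.270900) → end (x,ẋ)=(-0.214935, -1.498641)
phase 2: p=0.3952, T=0.385, ωT=1.161968, cosh=1.754544, sinh=1.441675; start (x,ẋ)=(-0.214935, -1.498641) → end (x,ẋ)=(-1.391174, -5.284201)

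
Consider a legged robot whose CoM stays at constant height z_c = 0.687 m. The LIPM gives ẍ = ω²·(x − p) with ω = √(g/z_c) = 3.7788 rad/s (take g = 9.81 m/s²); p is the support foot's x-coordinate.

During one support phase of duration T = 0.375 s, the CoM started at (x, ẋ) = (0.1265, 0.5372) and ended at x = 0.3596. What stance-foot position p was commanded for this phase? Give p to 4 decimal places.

p = 0.1627

ωT = 3.7788·0.375 = 1.417050; cosh(ωT) = 2.183681, sinh(ωT) = 1.941253
x(T) = p + (x₀−p)·cosh(ωT) + (ẋ₀/ω)·sinh(ωT) ⇒ p·(1 − cosh) = x(T) − x₀·cosh − (ẋ₀/ω)·sinh
numerator   = 0.3596 − (0.1265)·2.183681 − (0.5372/3.7788)·1.941253 = -0.192607
denominator = 1 − 2.183681 = -1.183681
p = -0.192607 / -1.183681 = 0.1627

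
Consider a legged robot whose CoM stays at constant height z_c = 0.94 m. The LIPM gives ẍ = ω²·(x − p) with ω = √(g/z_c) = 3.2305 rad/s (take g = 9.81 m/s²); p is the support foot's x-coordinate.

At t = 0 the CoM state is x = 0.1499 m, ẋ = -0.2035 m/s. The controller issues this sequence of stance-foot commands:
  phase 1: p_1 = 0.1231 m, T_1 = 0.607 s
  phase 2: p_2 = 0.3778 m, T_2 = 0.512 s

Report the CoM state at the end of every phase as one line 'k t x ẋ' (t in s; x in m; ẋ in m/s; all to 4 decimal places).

1 0.6070 0.0008 -0.4358
2 1.1190 -0.9834 -4.2478

phase 1: p=0.1231, T=0.607, ωT=1.960913, cosh=3.623273, sinh=3.482543; start (x,ẋ)=(0.149900, -0.203500) → end (x,ẋ)=(0.000827, -0.435826)
phase 2: p=0.3778, T=0.512, ωT=1.654016, cosh=2.709607, sinh=2.518326; start (x,ẋ)=(0.000827, -0.435826) → end (x,ẋ)=(-0.983397, -4.247767)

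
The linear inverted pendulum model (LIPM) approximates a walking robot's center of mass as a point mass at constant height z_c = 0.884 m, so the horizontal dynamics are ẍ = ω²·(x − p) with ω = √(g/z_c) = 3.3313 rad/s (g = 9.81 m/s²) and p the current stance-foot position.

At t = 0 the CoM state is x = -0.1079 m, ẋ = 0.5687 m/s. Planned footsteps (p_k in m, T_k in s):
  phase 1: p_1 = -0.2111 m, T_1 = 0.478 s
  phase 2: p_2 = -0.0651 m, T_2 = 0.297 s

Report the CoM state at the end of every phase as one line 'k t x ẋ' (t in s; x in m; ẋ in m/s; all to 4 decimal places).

phase 1: p=-0.2111, T=0.478, ωT=1.592361, cosh=2.559393, sinh=2.355949; start (x,ẋ)=(-0.107900, 0.568700) → end (x,ẋ)=(0.455223, 2.265479)
phase 2: p=-0.0651, T=0.297, ωT=0.989396, cosh=1.530705, sinh=1.158904; start (x,ẋ)=(0.455223, 2.265479) → end (x,ẋ)=(1.519484, 5.476571)

1 0.4780 0.4552 2.2655
2 0.7750 1.5195 5.4766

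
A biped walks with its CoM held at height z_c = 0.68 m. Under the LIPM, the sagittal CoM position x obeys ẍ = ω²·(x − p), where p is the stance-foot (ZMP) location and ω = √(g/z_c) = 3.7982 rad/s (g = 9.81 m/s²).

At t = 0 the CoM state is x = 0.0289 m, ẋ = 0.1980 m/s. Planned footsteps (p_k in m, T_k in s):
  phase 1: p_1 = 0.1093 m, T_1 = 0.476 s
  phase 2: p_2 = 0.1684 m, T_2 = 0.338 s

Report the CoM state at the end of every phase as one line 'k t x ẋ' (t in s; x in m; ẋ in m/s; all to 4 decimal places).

phase 1: p=0.1093, T=0.476, ωT=1.807943, cosh=3.130942, sinh=2.966951; start (x,ẋ)=(0.028900, 0.198000) → end (x,ẋ)=(0.012239, -0.286107)
phase 2: p=0.1684, T=0.338, ωT=1.283792, cosh=1.943644, sinh=1.666659; start (x,ẋ)=(0.012239, -0.286107) → end (x,ẋ)=(-0.260665, -1.544635)

1 0.4760 0.0122 -0.2861
2 0.8140 -0.2607 -1.5446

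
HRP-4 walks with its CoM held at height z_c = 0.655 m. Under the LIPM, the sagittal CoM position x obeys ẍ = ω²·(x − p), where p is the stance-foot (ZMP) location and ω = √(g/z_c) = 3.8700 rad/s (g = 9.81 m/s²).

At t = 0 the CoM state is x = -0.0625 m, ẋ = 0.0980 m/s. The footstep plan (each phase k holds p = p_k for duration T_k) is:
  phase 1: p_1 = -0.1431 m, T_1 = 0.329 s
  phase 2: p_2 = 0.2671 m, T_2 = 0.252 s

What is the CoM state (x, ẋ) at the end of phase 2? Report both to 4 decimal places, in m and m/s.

x = 0.1505, ẋ = 0.1248

phase 1: p=-0.1431, T=0.329, ωT=1.273230, cosh=1.926149, sinh=1.646223; start (x,ẋ)=(-0.062500, 0.098000) → end (x,ẋ)=(0.053835, 0.702256)
phase 2: p=0.2671, T=0.252, ωT=0.975240, cosh=1.514453, sinh=1.137351; start (x,ẋ)=(0.053835, 0.702256) → end (x,ẋ)=(0.150506, 0.124837)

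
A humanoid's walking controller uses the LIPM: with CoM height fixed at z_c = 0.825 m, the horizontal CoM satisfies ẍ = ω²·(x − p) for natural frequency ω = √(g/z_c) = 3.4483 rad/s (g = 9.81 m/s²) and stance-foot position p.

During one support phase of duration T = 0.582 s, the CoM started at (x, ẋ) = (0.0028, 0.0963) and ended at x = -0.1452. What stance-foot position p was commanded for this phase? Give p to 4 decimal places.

p = 0.0925

ωT = 3.4483·0.582 = 2.006911; cosh(ωT) = 3.787350, sinh(ωT) = 3.652946
x(T) = p + (x₀−p)·cosh(ωT) + (ẋ₀/ω)·sinh(ωT) ⇒ p·(1 − cosh) = x(T) − x₀·cosh − (ẋ₀/ω)·sinh
numerator   = -0.1452 − (0.0028)·3.787350 − (0.0963/3.4483)·3.652946 = -0.257820
denominator = 1 − 3.787350 = -2.787350
p = -0.257820 / -2.787350 = 0.0925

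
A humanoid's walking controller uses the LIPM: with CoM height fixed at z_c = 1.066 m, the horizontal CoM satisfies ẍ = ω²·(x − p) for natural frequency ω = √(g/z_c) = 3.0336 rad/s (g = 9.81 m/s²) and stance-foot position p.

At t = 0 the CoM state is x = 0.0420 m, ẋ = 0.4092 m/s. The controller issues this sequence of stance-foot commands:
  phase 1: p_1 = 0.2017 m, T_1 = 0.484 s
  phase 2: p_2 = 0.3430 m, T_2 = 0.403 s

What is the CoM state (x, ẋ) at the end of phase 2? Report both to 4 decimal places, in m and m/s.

phase 1: p=0.2017, T=0.484, ωT=1.468262, cosh=2.286005, sinh=2.055680; start (x,ẋ)=(0.042000, 0.409200) → end (x,ẋ)=(0.113914, -0.060473)
phase 2: p=0.3430, T=0.403, ωT=1.222541, cosh=1.845143, sinh=1.550662; start (x,ẋ)=(0.113914, -0.060473) → end (x,ẋ)=(-0.110608, -1.189223)

x = -0.1106, ẋ = -1.1892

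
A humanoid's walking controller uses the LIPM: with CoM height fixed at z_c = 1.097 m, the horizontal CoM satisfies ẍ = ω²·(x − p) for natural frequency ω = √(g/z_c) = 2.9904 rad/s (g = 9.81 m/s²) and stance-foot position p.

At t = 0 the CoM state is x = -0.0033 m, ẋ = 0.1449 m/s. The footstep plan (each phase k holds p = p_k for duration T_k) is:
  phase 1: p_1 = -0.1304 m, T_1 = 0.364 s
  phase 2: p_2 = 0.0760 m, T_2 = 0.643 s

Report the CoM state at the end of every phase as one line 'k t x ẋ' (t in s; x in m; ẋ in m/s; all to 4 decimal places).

phase 1: p=-0.1304, T=0.364, ωT=1.088506, cosh=1.653276, sinh=1.316557; start (x,ẋ)=(-0.003300, 0.144900) → end (x,ẋ)=(0.143525, 0.739956)
phase 2: p=0.0760, T=0.643, ωT=1.922827, cosh=3.493232, sinh=3.347038; start (x,ẋ)=(0.143525, 0.739956) → end (x,ẋ)=(1.140086, 3.260697)

1 0.3640 0.1435 0.7400
2 1.0070 1.1401 3.2607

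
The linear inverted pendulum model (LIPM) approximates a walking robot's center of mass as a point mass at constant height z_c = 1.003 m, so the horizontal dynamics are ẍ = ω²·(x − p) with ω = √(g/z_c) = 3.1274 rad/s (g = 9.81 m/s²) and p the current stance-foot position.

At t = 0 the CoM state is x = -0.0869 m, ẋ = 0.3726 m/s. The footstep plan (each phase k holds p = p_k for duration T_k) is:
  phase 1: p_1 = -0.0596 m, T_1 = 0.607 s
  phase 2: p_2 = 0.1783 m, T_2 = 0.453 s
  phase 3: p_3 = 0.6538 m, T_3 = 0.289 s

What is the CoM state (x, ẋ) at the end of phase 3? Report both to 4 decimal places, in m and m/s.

x = 1.8673, ẋ = 4.4771

phase 1: p=-0.0596, T=0.607, ωT=1.898332, cosh=3.412284, sinh=3.262466; start (x,ẋ)=(-0.086900, 0.372600) → end (x,ẋ)=(0.235936, 0.992874)
phase 2: p=0.1783, T=0.453, ωT=1.416712, cosh=2.183025, sinh=1.940515; start (x,ẋ)=(0.235936, 0.992874) → end (x,ẋ)=(0.920189, 2.517252)
phase 3: p=0.6538, T=0.289, ωT=0.903819, cosh=1.437017, sinh=1.031997; start (x,ẋ)=(0.920189, 2.517252) → end (x,ẋ)=(1.867262, 4.477094)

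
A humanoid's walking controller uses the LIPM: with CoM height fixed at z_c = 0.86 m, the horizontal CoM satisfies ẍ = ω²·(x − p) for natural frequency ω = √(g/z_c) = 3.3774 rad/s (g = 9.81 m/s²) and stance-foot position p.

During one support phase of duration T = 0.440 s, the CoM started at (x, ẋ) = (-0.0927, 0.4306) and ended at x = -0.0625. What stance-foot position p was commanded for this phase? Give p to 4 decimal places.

p = 0.0865

ωT = 3.3774·0.440 = 1.486056; cosh(ωT) = 2.322947, sinh(ωT) = 2.096683
x(T) = p + (x₀−p)·cosh(ωT) + (ẋ₀/ω)·sinh(ωT) ⇒ p·(1 − cosh) = x(T) − x₀·cosh − (ẋ₀/ω)·sinh
numerator   = -0.0625 − (-0.0927)·2.322947 − (0.4306/3.3774)·2.096683 = -0.114478
denominator = 1 − 2.322947 = -1.322947
p = -0.114478 / -1.322947 = 0.0865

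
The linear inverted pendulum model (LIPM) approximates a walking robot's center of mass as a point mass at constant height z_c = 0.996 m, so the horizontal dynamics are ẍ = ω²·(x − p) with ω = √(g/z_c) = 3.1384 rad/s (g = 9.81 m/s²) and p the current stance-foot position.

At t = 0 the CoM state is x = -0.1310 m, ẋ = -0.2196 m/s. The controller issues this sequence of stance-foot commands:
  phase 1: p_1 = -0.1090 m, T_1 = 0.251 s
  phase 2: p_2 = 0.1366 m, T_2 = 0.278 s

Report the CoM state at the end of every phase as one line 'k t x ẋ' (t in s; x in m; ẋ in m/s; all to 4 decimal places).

phase 1: p=-0.1090, T=0.251, ωT=0.787738, cosh=1.326646, sinh=0.871773; start (x,ẋ)=(-0.131000, -0.219600) → end (x,ẋ)=(-0.199186, -0.351523)
phase 2: p=0.1366, T=0.278, ωT=0.872475, cosh=1.405371, sinh=0.987455; start (x,ẋ)=(-0.199186, -0.351523) → end (x,ẋ)=(-0.445906, -1.534630)

1 0.2510 -0.1992 -0.3515
2 0.5290 -0.4459 -1.5346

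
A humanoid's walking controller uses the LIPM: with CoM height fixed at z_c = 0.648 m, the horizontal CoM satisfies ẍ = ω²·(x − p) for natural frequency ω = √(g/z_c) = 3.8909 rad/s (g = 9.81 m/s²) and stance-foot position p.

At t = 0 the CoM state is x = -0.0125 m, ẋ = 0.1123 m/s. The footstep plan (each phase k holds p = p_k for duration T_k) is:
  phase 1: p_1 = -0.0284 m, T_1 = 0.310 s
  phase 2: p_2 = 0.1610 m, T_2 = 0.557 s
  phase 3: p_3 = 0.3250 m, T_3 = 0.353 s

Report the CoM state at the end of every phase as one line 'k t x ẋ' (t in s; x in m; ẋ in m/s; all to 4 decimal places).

phase 1: p=-0.0284, T=0.310, ωT=1.206179, cosh=1.820017, sinh=1.520678; start (x,ẋ)=(-0.012500, 0.112300) → end (x,ẋ)=(0.044428, 0.298465)
phase 2: p=0.1610, T=0.557, ωT=2.167231, cosh=4.424281, sinh=4.309787; start (x,ẋ)=(0.044428, 0.298465) → end (x,ẋ)=(-0.024148, -0.634289)
phase 3: p=0.3250, T=0.353, ωT=1.373488, cosh=2.101161, sinh=1.847939; start (x,ẋ)=(-0.024148, -0.634289) → end (x,ẋ)=(-0.709865, -3.843170)

1 0.3100 0.0444 0.2985
2 0.8670 -0.0241 -0.6343
3 1.2200 -0.7099 -3.8432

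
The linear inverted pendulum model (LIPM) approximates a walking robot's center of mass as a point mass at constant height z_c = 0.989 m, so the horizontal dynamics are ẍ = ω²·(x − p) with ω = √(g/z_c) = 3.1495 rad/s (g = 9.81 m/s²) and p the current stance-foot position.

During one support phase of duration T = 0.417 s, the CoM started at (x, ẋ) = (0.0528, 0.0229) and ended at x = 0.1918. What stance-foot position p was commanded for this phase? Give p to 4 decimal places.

p = -0.0745

ωT = 3.1495·0.417 = 1.313341; cosh(ωT) = 1.993749, sinh(ωT) = 1.724829
x(T) = p + (x₀−p)·cosh(ωT) + (ẋ₀/ω)·sinh(ωT) ⇒ p·(1 − cosh) = x(T) − x₀·cosh − (ẋ₀/ω)·sinh
numerator   = 0.1918 − (0.0528)·1.993749 − (0.0229/3.1495)·1.724829 = 0.073989
denominator = 1 − 1.993749 = -0.993749
p = 0.073989 / -0.993749 = -0.0745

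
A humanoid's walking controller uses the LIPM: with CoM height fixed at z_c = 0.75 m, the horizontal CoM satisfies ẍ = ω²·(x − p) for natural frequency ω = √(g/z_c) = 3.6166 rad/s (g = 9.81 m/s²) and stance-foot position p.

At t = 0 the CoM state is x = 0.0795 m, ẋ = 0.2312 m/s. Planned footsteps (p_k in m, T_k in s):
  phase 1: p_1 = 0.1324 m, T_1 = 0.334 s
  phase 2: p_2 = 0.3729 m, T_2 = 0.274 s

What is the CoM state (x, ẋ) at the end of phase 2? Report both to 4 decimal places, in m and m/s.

phase 1: p=0.1324, T=0.334, ωT=1.207944, cosh=1.822705, sinh=1.523894; start (x,ẋ)=(0.079500, 0.231200) → end (x,ẋ)=(0.133398, 0.129861)
phase 2: p=0.3729, T=0.274, ωT=0.990948, cosh=1.532506, sinh=1.161282; start (x,ẋ)=(0.133398, 0.129861) → end (x,ẋ)=(0.047559, -0.806872)

x = 0.0476, ẋ = -0.8069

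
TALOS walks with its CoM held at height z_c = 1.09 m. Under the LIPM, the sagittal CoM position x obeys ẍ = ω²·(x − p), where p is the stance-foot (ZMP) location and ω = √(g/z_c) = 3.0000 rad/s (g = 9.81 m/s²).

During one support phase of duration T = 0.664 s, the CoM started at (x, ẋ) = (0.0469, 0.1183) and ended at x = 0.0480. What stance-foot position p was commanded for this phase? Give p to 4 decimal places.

p = 0.0984

ωT = 3.0000·0.664 = 1.992000; cosh(ωT) = 3.733301, sinh(ωT) = 3.596879
x(T) = p + (x₀−p)·cosh(ωT) + (ẋ₀/ω)·sinh(ωT) ⇒ p·(1 − cosh) = x(T) − x₀·cosh − (ẋ₀/ω)·sinh
numerator   = 0.0480 − (0.0469)·3.733301 − (0.1183/3.0000)·3.596879 = -0.268929
denominator = 1 − 3.733301 = -2.733301
p = -0.268929 / -2.733301 = 0.0984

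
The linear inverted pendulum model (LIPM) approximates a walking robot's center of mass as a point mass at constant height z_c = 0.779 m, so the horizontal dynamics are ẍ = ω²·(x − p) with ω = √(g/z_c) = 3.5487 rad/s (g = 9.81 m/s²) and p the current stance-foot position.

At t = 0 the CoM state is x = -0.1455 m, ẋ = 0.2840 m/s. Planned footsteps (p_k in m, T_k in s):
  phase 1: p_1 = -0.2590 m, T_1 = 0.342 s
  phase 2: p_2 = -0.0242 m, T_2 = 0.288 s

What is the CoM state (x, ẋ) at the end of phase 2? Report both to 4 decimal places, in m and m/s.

phase 1: p=-0.2590, T=0.342, ωT=1.213655, cosh=1.831437, sinh=1.534328; start (x,ẋ)=(-0.145500, 0.284000) → end (x,ẋ)=(0.071659, 1.138121)
phase 2: p=-0.0242, T=0.288, ωT=1.022026, cosh=1.569342, sinh=1.209476; start (x,ẋ)=(0.071659, 1.138121) → end (x,ẋ)=(0.514133, 2.197535)

x = 0.5141, ẋ = 2.1975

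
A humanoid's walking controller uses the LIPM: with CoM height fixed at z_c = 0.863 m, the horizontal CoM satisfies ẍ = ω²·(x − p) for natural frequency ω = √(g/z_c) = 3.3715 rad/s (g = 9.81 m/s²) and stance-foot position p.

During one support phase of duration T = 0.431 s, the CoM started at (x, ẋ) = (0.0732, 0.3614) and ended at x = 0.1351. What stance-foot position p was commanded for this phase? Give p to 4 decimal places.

ωT = 3.3715·0.431 = 1.453117; cosh(ωT) = 2.255131, sinh(ωT) = 2.021290
x(T) = p + (x₀−p)·cosh(ωT) + (ẋ₀/ω)·sinh(ωT) ⇒ p·(1 − cosh) = x(T) − x₀·cosh − (ẋ₀/ω)·sinh
numerator   = 0.1351 − (0.0732)·2.255131 − (0.3614/3.3715)·2.021290 = -0.246643
denominator = 1 − 2.255131 = -1.255131
p = -0.246643 / -1.255131 = 0.1965

p = 0.1965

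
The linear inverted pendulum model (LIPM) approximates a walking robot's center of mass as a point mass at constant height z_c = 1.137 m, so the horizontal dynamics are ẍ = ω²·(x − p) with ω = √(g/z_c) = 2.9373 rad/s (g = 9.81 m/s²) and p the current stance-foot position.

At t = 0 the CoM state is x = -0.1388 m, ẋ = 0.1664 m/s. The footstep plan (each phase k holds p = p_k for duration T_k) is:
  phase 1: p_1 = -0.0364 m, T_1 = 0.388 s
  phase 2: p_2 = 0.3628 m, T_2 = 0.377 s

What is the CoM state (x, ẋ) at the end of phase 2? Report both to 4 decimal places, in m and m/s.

phase 1: p=-0.0364, T=0.388, ωT=1.139672, cosh=1.722834, sinh=1.402910; start (x,ẋ)=(-0.138800, 0.166400) → end (x,ẋ)=(-0.133342, -0.135287)
phase 2: p=0.3628, T=0.377, ωT=1.107362, cosh=1.678397, sinh=1.347968; start (x,ẋ)=(-0.133342, -0.135287) → end (x,ẋ)=(-0.532009, -2.191484)

x = -0.5320, ẋ = -2.1915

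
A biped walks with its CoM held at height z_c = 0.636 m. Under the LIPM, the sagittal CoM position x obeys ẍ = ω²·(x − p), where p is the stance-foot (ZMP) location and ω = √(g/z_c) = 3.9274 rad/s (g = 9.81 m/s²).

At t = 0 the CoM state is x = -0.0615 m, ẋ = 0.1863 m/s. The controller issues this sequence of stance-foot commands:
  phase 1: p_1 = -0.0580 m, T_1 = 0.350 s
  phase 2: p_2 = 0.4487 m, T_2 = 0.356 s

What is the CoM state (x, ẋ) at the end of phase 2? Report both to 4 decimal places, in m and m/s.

x = -0.2894, ẋ = -2.3948

phase 1: p=-0.0580, T=0.350, ωT=1.374590, cosh=2.103199, sinh=1.850256; start (x,ẋ)=(-0.061500, 0.186300) → end (x,ẋ)=(0.022407, 0.366393)
phase 2: p=0.4487, T=0.356, ωT=1.398154, cosh=2.147388, sinh=1.900335; start (x,ẋ)=(0.022407, 0.366393) → end (x,ẋ)=(-0.289430, -2.394794)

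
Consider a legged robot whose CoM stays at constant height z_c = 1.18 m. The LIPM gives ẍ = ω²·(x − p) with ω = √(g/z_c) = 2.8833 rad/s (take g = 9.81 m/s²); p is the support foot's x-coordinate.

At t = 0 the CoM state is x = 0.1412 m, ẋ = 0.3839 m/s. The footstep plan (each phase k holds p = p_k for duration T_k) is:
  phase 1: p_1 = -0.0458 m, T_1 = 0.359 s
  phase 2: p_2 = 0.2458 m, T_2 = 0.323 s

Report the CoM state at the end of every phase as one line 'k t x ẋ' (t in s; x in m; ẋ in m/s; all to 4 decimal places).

1 0.3590 0.4144 1.2718
2 0.6820 0.9658 2.3856

phase 1: p=-0.0458, T=0.359, ωT=1.035105, cosh=1.585295, sinh=1.230106; start (x,ẋ)=(0.141200, 0.383900) → end (x,ẋ)=(0.414434, 1.271840)
phase 2: p=0.2458, T=0.323, ωT=0.931306, cosh=1.465930, sinh=1.071891; start (x,ẋ)=(0.414434, 1.271840) → end (x,ẋ)=(0.965823, 2.385605)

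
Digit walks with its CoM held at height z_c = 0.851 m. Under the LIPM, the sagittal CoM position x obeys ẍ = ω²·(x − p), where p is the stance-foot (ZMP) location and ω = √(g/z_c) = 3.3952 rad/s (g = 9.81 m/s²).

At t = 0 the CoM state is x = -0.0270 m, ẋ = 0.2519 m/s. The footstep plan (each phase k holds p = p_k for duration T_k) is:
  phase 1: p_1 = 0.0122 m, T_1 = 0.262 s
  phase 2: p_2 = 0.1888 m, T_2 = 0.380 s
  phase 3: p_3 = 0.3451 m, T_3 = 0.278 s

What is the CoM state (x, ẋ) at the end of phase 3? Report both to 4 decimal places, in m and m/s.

phase 1: p=0.0122, T=0.262, ωT=0.889542, cosh=1.422430, sinh=1.011586; start (x,ẋ)=(-0.027000, 0.251900) → end (x,ẋ)=(0.031493, 0.223676)
phase 2: p=0.1888, T=0.380, ωT=1.290176, cosh=1.954324, sinh=1.679102; start (x,ẋ)=(0.031493, 0.223676) → end (x,ẋ)=(-0.008009, -0.459652)
phase 3: p=0.3451, T=0.278, ωT=0.943866, cosh=1.479509, sinh=1.090388; start (x,ẋ)=(-0.008009, -0.459652) → end (x,ẋ)=(-0.324947, -1.987297)

x = -0.3249, ẋ = -1.9873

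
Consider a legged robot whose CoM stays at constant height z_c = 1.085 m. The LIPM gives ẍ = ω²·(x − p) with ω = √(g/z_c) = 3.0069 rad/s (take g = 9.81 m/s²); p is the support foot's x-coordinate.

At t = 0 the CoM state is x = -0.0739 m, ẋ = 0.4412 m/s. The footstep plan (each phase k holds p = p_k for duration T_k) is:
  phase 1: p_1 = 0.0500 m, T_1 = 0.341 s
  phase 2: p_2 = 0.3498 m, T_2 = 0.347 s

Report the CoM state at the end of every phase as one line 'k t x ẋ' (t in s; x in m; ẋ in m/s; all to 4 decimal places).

1 0.3410 0.0333 0.2416
2 0.6880 -0.0553 -0.7977

phase 1: p=0.0500, T=0.341, ωT=1.025353, cosh=1.573375, sinh=1.214705; start (x,ẋ)=(-0.073900, 0.441200) → end (x,ẋ)=(0.033292, 0.241629)
phase 2: p=0.3498, T=0.347, ωT=1.043394, cosh=1.595547, sinh=1.243290; start (x,ẋ)=(0.033292, 0.241629) → end (x,ẋ)=(-0.055296, -0.797721)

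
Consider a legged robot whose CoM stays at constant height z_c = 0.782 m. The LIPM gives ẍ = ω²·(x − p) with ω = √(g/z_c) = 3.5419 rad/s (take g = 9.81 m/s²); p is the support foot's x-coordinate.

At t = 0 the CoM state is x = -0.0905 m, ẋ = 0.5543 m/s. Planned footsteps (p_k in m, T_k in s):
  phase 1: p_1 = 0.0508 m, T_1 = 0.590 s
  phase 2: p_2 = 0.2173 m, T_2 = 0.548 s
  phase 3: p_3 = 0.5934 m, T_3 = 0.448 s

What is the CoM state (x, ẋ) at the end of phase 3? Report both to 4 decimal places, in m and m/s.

phase 1: p=0.0508, T=0.590, ωT=2.089721, cosh=4.103191, sinh=3.979469; start (x,ẋ)=(-0.090500, 0.554300) → end (x,ẋ)=(0.093798, 0.282792)
phase 2: p=0.2173, T=0.548, ωT=1.940961, cosh=3.554504, sinh=3.410939; start (x,ẋ)=(0.093798, 0.282792) → end (x,ẋ)=(0.050647, -0.486870)
phase 3: p=0.5934, T=0.448, ωT=1.586771, cosh=2.546263, sinh=2.341678; start (x,ẋ)=(0.050647, -0.486870) → end (x,ẋ)=(-1.110481, -5.741291)

x = -1.1105, ẋ = -5.7413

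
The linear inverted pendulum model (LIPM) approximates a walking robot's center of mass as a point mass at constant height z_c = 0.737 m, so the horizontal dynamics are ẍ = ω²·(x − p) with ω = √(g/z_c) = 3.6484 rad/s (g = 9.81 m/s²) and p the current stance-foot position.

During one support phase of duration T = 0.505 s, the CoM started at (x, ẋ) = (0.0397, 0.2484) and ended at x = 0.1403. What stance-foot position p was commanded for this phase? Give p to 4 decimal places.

ωT = 3.6484·0.505 = 1.842442; cosh(ωT) = 3.235182, sinh(ωT) = 3.076752
x(T) = p + (x₀−p)·cosh(ωT) + (ẋ₀/ω)·sinh(ωT) ⇒ p·(1 − cosh) = x(T) − x₀·cosh − (ẋ₀/ω)·sinh
numerator   = 0.1403 − (0.0397)·3.235182 − (0.2484/3.6484)·3.076752 = -0.197616
denominator = 1 − 3.235182 = -2.235182
p = -0.197616 / -2.235182 = 0.0884

p = 0.0884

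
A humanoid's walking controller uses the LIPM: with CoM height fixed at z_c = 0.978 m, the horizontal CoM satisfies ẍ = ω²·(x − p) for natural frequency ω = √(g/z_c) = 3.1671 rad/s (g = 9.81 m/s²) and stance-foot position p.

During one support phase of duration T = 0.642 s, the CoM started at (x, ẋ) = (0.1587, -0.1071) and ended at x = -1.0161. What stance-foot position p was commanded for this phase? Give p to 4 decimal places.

p = 0.5219

ωT = 3.1671·0.642 = 2.033278; cosh(ωT) = 3.884997, sinh(ωT) = 3.754091
x(T) = p + (x₀−p)·cosh(ωT) + (ẋ₀/ω)·sinh(ωT) ⇒ p·(1 − cosh) = x(T) − x₀·cosh − (ẋ₀/ω)·sinh
numerator   = -1.0161 − (0.1587)·3.884997 − (-0.1071/3.1671)·3.754091 = -1.505699
denominator = 1 − 3.884997 = -2.884997
p = -1.505699 / -2.884997 = 0.5219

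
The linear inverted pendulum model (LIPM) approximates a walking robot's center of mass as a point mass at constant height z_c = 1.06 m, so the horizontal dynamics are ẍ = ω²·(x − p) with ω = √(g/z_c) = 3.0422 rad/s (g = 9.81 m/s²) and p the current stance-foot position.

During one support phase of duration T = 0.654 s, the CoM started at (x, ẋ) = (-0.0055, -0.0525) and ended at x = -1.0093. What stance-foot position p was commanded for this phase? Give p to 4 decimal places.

p = 0.3402

ωT = 3.0422·0.654 = 1.989599; cosh(ωT) = 3.724675, sinh(ωT) = 3.587925
x(T) = p + (x₀−p)·cosh(ωT) + (ẋ₀/ω)·sinh(ωT) ⇒ p·(1 − cosh) = x(T) − x₀·cosh − (ẋ₀/ω)·sinh
numerator   = -1.0093 − (-0.0055)·3.724675 − (-0.0525/3.0422)·3.587925 = -0.926897
denominator = 1 − 3.724675 = -2.724675
p = -0.926897 / -2.724675 = 0.3402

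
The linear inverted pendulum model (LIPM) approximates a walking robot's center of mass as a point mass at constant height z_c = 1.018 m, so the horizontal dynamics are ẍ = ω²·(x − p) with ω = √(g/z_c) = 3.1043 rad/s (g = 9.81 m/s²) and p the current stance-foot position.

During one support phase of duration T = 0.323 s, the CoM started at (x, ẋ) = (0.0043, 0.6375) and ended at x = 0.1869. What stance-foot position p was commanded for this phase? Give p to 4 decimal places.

p = 0.1134

ωT = 3.1043·0.323 = 1.002689; cosh(ωT) = 1.546246, sinh(ωT) = 1.179355
x(T) = p + (x₀−p)·cosh(ωT) + (ẋ₀/ω)·sinh(ωT) ⇒ p·(1 − cosh) = x(T) − x₀·cosh − (ẋ₀/ω)·sinh
numerator   = 0.1869 − (0.0043)·1.546246 − (0.6375/3.1043)·1.179355 = -0.061941
denominator = 1 − 1.546246 = -0.546246
p = -0.061941 / -0.546246 = 0.1134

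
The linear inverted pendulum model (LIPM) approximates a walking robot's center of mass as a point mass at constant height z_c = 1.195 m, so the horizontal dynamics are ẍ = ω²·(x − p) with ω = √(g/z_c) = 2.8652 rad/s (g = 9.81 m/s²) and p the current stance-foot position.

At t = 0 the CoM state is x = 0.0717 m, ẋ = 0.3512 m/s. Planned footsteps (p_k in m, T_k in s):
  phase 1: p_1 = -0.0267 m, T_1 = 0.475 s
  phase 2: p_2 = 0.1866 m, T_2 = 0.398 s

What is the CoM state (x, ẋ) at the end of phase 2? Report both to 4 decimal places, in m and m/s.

phase 1: p=-0.0267, T=0.475, ωT=1.360970, cosh=2.078193, sinh=1.821781; start (x,ẋ)=(0.071700, 0.351200) → end (x,ẋ)=(0.401098, 1.243487)
phase 2: p=0.1866, T=0.398, ωT=1.140350, cosh=1.723784, sinh=1.404077; start (x,ẋ)=(0.401098, 1.243487) → end (x,ẋ)=(1.165713, 3.006420)

x = 1.1657, ẋ = 3.0064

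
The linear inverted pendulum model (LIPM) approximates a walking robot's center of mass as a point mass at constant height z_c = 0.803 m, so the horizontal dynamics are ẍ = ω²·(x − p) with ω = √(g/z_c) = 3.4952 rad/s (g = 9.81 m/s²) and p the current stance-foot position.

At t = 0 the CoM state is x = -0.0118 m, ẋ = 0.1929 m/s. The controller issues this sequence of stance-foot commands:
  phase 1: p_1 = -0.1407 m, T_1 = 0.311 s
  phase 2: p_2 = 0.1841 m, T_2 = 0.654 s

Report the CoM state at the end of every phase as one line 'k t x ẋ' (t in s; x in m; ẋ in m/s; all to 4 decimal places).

phase 1: p=-0.1407, T=0.311, ωT=1.087007, cosh=1.651305, sinh=1.314081; start (x,ẋ)=(-0.011800, 0.192900) → end (x,ẋ)=(0.144677, 0.910571)
phase 2: p=0.1841, T=0.654, ωT=2.285861, cosh=4.967917, sinh=4.866231; start (x,ẋ)=(0.144677, 0.910571) → end (x,ẋ)=(1.256004, 3.853124)

1 0.3110 0.1447 0.9106
2 0.9650 1.2560 3.8531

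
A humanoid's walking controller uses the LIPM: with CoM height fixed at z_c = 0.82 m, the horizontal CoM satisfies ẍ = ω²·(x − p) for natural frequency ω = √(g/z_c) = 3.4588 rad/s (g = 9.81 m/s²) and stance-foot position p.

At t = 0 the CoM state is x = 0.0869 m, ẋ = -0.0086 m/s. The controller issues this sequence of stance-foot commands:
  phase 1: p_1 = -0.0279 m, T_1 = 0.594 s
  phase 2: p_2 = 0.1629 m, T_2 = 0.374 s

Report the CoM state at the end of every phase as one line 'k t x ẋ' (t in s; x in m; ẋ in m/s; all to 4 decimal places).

1 0.5940 0.4178 1.4897
2 0.9680 1.3886 4.4062

phase 1: p=-0.0279, T=0.594, ωT=2.054527, cosh=3.965651, sinh=3.837497; start (x,ẋ)=(0.086900, -0.008600) → end (x,ẋ)=(0.417815, 1.489651)
phase 2: p=0.1629, T=0.374, ωT=1.293591, cosh=1.960070, sinh=1.685786; start (x,ẋ)=(0.417815, 1.489651) → end (x,ẋ)=(1.388593, 4.406179)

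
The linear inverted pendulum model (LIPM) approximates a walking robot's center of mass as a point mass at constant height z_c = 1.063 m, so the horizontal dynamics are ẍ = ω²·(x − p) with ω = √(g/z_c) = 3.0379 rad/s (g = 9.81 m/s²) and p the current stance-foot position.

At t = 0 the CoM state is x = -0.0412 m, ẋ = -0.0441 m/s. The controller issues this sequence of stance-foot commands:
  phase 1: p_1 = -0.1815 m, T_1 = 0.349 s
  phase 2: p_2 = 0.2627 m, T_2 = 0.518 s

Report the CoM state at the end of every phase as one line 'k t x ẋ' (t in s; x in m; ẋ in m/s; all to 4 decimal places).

1 0.3490 0.0269 0.4701
2 0.8670 0.0267 -0.4710

phase 1: p=-0.1815, T=0.349, ωT=1.060227, cosh=1.616702, sinh=1.270325; start (x,ẋ)=(-0.041200, -0.044100) → end (x,ẋ)=(0.026882, 0.470138)
phase 2: p=0.2627, T=0.518, ωT=1.573632, cosh=2.515715, sinh=2.308424; start (x,ẋ)=(0.026882, 0.470138) → end (x,ẋ)=(0.026696, -0.470999)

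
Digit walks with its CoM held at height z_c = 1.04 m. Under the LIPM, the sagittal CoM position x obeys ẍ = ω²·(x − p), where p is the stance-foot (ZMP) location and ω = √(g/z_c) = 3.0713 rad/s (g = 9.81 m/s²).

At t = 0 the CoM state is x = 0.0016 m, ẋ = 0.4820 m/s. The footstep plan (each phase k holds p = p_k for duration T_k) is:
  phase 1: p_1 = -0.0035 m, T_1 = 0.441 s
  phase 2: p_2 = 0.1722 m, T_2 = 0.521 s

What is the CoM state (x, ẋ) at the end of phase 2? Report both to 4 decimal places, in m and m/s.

phase 1: p=-0.0035, T=0.441, ωT=1.354443, cosh=2.066347, sinh=1.808256; start (x,ẋ)=(0.001600, 0.482000) → end (x,ẋ)=(0.290820, 1.024303)
phase 2: p=0.1722, T=0.521, ωT=1.600147, cosh=2.577814, sinh=2.375948; start (x,ẋ)=(0.290820, 1.024303) → end (x,ẋ)=(1.270379, 3.506065)

x = 1.2704, ẋ = 3.5061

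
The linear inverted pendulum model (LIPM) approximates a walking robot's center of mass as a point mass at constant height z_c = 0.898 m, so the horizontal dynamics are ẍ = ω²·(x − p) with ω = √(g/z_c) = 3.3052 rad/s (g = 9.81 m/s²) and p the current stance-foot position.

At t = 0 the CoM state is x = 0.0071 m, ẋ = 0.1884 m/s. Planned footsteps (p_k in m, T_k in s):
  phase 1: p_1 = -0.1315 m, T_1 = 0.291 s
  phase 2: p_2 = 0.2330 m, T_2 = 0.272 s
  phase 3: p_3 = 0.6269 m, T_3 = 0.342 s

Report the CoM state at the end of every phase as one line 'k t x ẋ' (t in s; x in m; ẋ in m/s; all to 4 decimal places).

1 0.2910 0.1400 0.7942
2 0.5630 0.3461 0.8222
3 0.9050 0.4918 0.1188

phase 1: p=-0.1315, T=0.291, ωT=0.961813, cosh=1.499318, sinh=1.117119; start (x,ẋ)=(0.007100, 0.188400) → end (x,ẋ)=(0.139982, 0.794224)
phase 2: p=0.2330, T=0.272, ωT=0.899014, cosh=1.432075, sinh=1.025105; start (x,ẋ)=(0.139982, 0.794224) → end (x,ẋ)=(0.346120, 0.822229)
phase 3: p=0.6269, T=0.342, ωT=1.130378, cosh=1.709870, sinh=1.386959; start (x,ẋ)=(0.346120, 0.822229) → end (x,ẋ)=(0.491834, 0.118758)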